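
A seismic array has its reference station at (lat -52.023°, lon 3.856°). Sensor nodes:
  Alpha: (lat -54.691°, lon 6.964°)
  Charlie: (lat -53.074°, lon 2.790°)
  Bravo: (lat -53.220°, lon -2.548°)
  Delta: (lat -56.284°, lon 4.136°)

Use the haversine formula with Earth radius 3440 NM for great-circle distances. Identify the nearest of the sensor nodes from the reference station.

Charlie

Distance to each, sorted:
Charlie: 74.1 NM
Alpha: 195.1 NM
Bravo: 244.1 NM
Delta: 256.0 NM
The nearest is Charlie at 74.1 NM.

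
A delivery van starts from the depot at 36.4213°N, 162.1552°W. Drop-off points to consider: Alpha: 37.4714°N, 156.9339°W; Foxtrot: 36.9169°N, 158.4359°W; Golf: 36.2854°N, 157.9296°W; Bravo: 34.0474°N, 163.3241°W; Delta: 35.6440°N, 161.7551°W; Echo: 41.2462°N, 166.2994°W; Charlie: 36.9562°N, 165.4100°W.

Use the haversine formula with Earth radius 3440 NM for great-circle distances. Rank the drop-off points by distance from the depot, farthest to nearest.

Echo, Alpha, Golf, Foxtrot, Charlie, Bravo, Delta

Distance from the depot at 36.4213°N, 162.1552°W to each:
Echo 41.2462°N, 166.2994°W: 348.4 NM
Alpha 37.4714°N, 156.9339°W: 258.3 NM
Golf 36.2854°N, 157.9296°W: 204.5 NM
Foxtrot 36.9169°N, 158.4359°W: 181.6 NM
Charlie 36.9562°N, 165.4100°W: 160.0 NM
Bravo 34.0474°N, 163.3241°W: 153.6 NM
Delta 35.6440°N, 161.7551°W: 50.6 NM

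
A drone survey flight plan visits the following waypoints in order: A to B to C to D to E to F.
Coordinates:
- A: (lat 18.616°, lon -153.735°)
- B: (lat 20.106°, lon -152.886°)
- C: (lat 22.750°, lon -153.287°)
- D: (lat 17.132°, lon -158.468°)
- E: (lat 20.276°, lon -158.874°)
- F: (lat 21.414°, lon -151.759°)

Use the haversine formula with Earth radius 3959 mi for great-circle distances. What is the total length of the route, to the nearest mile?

1500 mi

Leg distances:
A→B: 116.9 mi  (cumulative 116.9 mi)
B→C: 184.5 mi  (cumulative 301.4 mi)
C→D: 513.6 mi  (cumulative 815.0 mi)
D→E: 218.9 mi  (cumulative 1033.9 mi)
E→F: 466.1 mi  (cumulative 1500.0 mi)
Total route length ≈ 1500 mi.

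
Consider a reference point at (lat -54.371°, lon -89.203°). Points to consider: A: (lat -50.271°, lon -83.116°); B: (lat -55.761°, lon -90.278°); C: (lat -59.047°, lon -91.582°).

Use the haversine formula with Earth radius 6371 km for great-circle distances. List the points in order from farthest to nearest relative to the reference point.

Computing each great-circle distance from (lat -54.371°, lon -89.203°):
A (lat -50.271°, lon -83.116°): 615.2 km
C (lat -59.047°, lon -91.582°): 539.8 km
B (lat -55.761°, lon -90.278°): 169.0 km

A, C, B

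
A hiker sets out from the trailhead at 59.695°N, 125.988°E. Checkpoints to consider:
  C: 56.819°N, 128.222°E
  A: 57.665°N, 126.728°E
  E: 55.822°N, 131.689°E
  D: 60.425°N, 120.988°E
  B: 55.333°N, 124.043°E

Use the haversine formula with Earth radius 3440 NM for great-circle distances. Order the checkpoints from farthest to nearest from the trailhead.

E, B, C, D, A

Computing each great-circle distance from 59.695°N, 125.988°E:
E 55.822°N, 131.689°E: 295.4 NM
B 55.333°N, 124.043°E: 269.3 NM
C 56.819°N, 128.222°E: 186.5 NM
D 60.425°N, 120.988°E: 156.1 NM
A 57.665°N, 126.728°E: 124.0 NM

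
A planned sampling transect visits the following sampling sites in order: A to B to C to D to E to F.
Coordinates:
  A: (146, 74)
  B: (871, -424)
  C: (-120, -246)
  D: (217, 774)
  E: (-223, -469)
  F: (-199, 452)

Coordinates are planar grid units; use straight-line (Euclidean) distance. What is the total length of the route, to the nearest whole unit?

5201

Leg distances:
A→B: 879.6  (cumulative 879.6)
B→C: 1006.9  (cumulative 1886.4)
C→D: 1074.2  (cumulative 2960.7)
D→E: 1318.6  (cumulative 4279.2)
E→F: 921.3  (cumulative 5200.5)
Total route length ≈ 5201.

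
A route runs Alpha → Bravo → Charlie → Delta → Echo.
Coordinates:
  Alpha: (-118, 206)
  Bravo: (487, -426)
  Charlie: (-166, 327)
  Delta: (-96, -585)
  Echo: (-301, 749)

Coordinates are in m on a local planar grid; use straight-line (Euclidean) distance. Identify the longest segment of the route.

Leg distances:
Alpha→Bravo: 874.9 m
Bravo→Charlie: 996.7 m
Charlie→Delta: 914.7 m
Delta→Echo: 1349.7 m
The longest leg is Delta–Echo at 1349.7 m.

Delta–Echo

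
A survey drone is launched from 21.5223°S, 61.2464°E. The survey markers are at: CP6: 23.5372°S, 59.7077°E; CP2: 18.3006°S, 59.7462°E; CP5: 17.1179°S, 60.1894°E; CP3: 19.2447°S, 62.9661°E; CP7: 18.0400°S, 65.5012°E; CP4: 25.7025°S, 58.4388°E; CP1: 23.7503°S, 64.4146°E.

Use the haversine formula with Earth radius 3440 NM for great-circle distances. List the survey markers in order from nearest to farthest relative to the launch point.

Distance from the launch point at 21.5223°S, 61.2464°E to each:
CP6 23.5372°S, 59.7077°E: 148.0 NM
CP3 19.2447°S, 62.9661°E: 167.5 NM
CP2 18.3006°S, 59.7462°E: 211.1 NM
CP1 23.7503°S, 64.4146°E: 220.7 NM
CP5 17.1179°S, 60.1894°E: 271.1 NM
CP4 25.7025°S, 58.4388°E: 294.7 NM
CP7 18.0400°S, 65.5012°E: 318.5 NM

CP6, CP3, CP2, CP1, CP5, CP4, CP7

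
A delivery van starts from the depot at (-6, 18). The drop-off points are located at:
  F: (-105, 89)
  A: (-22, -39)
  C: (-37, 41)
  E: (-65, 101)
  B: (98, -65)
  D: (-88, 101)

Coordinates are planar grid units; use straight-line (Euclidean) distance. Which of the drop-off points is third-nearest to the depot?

Distances from the depot ((-6, 18)):
C: 38.6
A: 59.2
E: 101.8
D: 116.7
F: 121.8
B: 133.1
The third-nearest is E at 101.8.

E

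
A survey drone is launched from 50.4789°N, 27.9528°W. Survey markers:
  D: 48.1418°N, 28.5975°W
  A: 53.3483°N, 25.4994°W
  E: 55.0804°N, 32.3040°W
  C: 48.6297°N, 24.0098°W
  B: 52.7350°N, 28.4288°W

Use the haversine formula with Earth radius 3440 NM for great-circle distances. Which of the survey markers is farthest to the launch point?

E

Distance to each, sorted:
E: 318.1 NM
A: 194.7 NM
C: 189.5 NM
D: 142.6 NM
B: 136.6 NM
The farthest is E at 318.1 NM.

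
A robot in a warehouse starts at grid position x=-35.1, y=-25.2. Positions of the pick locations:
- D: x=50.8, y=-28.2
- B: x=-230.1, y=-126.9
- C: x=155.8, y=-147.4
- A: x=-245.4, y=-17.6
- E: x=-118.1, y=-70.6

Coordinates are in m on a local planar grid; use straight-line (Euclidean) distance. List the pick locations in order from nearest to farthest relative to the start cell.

Distances from the start cell:
D x=50.8, y=-28.2: 86.0 m
E x=-118.1, y=-70.6: 94.6 m
A x=-245.4, y=-17.6: 210.4 m
B x=-230.1, y=-126.9: 219.9 m
C x=155.8, y=-147.4: 226.7 m

D, E, A, B, C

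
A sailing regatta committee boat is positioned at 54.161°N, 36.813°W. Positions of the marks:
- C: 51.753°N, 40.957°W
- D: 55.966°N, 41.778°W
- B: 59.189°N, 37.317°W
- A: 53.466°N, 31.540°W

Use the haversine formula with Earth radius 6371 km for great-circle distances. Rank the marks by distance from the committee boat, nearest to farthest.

A, D, C, B

Distances from the committee boat:
A 53.466°N, 31.540°W: 354.6 km
D 55.966°N, 41.778°W: 374.4 km
C 51.753°N, 40.957°W: 385.6 km
B 59.189°N, 37.317°W: 559.9 km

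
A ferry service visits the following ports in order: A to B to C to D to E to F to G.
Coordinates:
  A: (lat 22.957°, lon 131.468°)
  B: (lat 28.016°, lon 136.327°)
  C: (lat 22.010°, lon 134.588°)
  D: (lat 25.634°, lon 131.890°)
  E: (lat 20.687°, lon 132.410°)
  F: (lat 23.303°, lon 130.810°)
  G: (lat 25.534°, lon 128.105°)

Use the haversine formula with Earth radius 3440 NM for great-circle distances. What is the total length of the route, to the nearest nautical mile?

1716 NM

Leg distances:
A→B: 401.9 NM  (cumulative 401.9 NM)
B→C: 372.8 NM  (cumulative 774.7 NM)
C→D: 263.2 NM  (cumulative 1037.9 NM)
D→E: 298.4 NM  (cumulative 1336.3 NM)
E→F: 180.6 NM  (cumulative 1516.9 NM)
F→G: 199.5 NM  (cumulative 1716.4 NM)
Total route length ≈ 1716 NM.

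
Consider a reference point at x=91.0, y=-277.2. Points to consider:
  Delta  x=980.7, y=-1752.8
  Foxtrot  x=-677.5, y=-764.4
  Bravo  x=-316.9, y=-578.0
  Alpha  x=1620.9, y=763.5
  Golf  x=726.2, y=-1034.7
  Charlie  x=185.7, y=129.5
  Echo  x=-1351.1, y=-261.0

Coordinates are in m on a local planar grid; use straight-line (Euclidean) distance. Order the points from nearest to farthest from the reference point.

Computing each straight-line distance from x=91.0, y=-277.2:
Charlie x=185.7, y=129.5: 417.6 m
Bravo x=-316.9, y=-578.0: 506.8 m
Foxtrot x=-677.5, y=-764.4: 909.9 m
Golf x=726.2, y=-1034.7: 988.6 m
Echo x=-1351.1, y=-261.0: 1442.2 m
Delta x=980.7, y=-1752.8: 1723.1 m
Alpha x=1620.9, y=763.5: 1850.3 m

Charlie, Bravo, Foxtrot, Golf, Echo, Delta, Alpha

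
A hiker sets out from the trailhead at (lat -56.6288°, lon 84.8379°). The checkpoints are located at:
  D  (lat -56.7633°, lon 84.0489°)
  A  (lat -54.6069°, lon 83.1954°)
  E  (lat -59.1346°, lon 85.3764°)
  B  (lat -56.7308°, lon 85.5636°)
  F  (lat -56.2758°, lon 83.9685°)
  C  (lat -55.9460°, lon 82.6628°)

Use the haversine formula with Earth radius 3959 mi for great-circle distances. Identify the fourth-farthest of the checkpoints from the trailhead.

Distance to each, sorted:
E: 174.3 mi
A: 153.7 mi
C: 95.8 mi
F: 41.2 mi
D: 31.3 mi
B: 28.4 mi
The fourth-farthest is F at 41.2 mi.

F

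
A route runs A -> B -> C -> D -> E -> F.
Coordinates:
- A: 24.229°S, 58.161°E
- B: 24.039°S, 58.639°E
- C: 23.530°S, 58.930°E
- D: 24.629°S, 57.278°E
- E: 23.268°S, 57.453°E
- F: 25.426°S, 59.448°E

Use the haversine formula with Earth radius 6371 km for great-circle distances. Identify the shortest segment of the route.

Leg distances:
A→B: 52.9 km
B→C: 63.9 km
C→D: 207.5 km
D→E: 152.4 km
E→F: 313.7 km
The shortest leg is A–B at 52.9 km.

A–B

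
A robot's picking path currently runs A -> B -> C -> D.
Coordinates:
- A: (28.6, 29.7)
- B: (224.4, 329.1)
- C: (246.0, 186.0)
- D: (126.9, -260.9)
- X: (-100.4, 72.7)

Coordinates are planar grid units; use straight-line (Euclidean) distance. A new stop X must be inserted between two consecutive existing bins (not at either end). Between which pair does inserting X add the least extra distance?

between A and B

Added distance for inserting X between each consecutive pair:
A–B: 192.0
B–C: 633.5
C–D: 305.6
Smallest added distance is 192.0, inserting between A and B.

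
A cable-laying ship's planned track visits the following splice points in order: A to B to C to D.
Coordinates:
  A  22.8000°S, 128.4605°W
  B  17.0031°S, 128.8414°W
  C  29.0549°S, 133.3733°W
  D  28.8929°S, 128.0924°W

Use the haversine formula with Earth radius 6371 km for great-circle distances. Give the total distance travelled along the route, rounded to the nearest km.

Leg distances:
A→B: 645.8 km  (cumulative 645.8 km)
B→C: 1417.6 km  (cumulative 2063.5 km)
C→D: 514.0 km  (cumulative 2577.4 km)
Total route length ≈ 2577 km.

2577 km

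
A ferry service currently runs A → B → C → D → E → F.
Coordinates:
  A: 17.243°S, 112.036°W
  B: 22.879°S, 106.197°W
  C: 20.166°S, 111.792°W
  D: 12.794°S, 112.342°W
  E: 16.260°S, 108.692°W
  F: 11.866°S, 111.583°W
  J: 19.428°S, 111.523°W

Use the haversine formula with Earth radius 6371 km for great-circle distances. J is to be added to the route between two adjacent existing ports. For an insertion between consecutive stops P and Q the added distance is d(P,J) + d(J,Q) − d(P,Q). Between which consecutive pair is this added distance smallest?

between C and D

Added distance for inserting J between each consecutive pair:
A–B: 47.1 km
B–C: 106.6 km
C–D: 7.8 km
D–E: 655.0 km
E–F: 723.7 km
Smallest added distance is 7.8 km, inserting between C and D.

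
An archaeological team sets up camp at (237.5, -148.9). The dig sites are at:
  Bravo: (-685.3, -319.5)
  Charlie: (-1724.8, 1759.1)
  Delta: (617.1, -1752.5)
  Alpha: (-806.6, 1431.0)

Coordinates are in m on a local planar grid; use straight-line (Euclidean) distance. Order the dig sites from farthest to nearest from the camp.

Charlie, Alpha, Delta, Bravo

Distance from the camp at (237.5, -148.9) to each:
Charlie (-1724.8, 1759.1): 2737.0 m
Alpha (-806.6, 1431.0): 1893.7 m
Delta (617.1, -1752.5): 1647.9 m
Bravo (-685.3, -319.5): 938.4 m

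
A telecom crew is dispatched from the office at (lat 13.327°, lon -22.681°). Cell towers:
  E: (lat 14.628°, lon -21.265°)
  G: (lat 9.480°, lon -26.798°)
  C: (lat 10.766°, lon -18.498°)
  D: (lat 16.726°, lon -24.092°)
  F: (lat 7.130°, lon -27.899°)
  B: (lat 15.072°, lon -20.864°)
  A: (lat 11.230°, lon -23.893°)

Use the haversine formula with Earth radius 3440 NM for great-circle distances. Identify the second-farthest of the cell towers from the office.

G

Distances from the office ((lat 13.327°, lon -22.681°)):
F: 483.1 NM
G: 334.7 NM
C: 289.8 NM
D: 219.9 NM
B: 148.9 NM
A: 144.6 NM
E: 113.6 NM
The second-farthest is G at 334.7 NM.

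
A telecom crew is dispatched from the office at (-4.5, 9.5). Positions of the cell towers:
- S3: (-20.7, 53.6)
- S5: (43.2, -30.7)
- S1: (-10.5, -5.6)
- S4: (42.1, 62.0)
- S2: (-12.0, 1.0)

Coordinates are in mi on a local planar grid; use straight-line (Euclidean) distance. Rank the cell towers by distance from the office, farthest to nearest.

Distances from the office:
S4 (42.1, 62.0): 70.2 mi
S5 (43.2, -30.7): 62.4 mi
S3 (-20.7, 53.6): 47.0 mi
S1 (-10.5, -5.6): 16.2 mi
S2 (-12.0, 1.0): 11.3 mi

S4, S5, S3, S1, S2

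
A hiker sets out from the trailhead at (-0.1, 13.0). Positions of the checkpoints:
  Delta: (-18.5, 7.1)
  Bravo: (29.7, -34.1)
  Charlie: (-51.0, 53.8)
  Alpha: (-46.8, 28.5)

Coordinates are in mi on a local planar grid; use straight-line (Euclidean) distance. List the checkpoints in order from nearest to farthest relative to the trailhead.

Distance from the trailhead at (-0.1, 13.0) to each:
Delta (-18.5, 7.1): 19.3 mi
Alpha (-46.8, 28.5): 49.2 mi
Bravo (29.7, -34.1): 55.7 mi
Charlie (-51.0, 53.8): 65.2 mi

Delta, Alpha, Bravo, Charlie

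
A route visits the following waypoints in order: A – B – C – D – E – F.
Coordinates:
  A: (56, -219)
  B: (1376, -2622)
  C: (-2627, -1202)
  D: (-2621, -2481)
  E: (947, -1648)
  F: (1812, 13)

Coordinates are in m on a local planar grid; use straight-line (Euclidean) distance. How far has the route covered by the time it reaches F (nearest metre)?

Leg distances:
A→B: 2741.7 m  (cumulative 2741.7 m)
B→C: 4247.4 m  (cumulative 6989.1 m)
C→D: 1279.0 m  (cumulative 8268.1 m)
D→E: 3663.9 m  (cumulative 11932.0 m)
E→F: 1872.7 m  (cumulative 13804.8 m)
Cumulative distance at F ≈ 13805 m.

13805 m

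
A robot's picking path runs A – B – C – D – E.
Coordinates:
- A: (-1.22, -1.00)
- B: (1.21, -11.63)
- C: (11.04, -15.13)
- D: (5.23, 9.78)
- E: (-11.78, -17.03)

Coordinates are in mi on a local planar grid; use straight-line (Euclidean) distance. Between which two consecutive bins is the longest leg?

Leg distances:
A→B: 10.9 mi
B→C: 10.4 mi
C→D: 25.6 mi
D→E: 31.8 mi
The longest leg is D–E at 31.8 mi.

D–E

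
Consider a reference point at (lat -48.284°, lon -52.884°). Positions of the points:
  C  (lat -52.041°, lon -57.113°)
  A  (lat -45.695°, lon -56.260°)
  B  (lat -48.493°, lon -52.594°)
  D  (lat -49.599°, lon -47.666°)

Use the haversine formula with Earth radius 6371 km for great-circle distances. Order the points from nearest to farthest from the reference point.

B, A, D, C

Distance from the reference point at (lat -48.284°, lon -52.884°) to each:
B (lat -48.493°, lon -52.594°): 31.6 km
A (lat -45.695°, lon -56.260°): 385.2 km
D (lat -49.599°, lon -47.666°): 408.1 km
C (lat -52.041°, lon -57.113°): 514.9 km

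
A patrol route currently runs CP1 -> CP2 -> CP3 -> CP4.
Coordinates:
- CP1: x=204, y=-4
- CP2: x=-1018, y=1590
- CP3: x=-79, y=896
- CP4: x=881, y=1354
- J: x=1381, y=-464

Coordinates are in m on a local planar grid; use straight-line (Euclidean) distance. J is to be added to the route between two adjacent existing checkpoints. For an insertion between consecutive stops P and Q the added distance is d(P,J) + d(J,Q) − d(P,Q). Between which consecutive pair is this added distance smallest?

Added distance for inserting J between each consecutive pair:
CP1–CP2: 2413.4 m
CP2–CP3: 3985.8 m
CP3–CP4: 2817.1 m
Smallest added distance is 2413.4 m, inserting between CP1 and CP2.

between CP1 and CP2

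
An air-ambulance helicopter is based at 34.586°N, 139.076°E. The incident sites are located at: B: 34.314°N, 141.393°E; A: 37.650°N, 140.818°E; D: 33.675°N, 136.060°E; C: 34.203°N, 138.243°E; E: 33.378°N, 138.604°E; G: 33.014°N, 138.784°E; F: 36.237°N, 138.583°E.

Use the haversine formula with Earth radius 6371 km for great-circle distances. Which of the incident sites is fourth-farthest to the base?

Distance to each, sorted:
A: 374.9 km
D: 295.5 km
B: 214.6 km
F: 188.9 km
G: 176.9 km
E: 141.2 km
C: 87.5 km
The fourth-farthest is F at 188.9 km.

F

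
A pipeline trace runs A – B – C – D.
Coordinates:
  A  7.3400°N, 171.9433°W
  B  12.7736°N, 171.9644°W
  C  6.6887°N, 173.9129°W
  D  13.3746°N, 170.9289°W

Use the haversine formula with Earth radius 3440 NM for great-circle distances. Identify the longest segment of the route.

Leg distances:
A→B: 326.2 NM
B→C: 383.1 NM
C→D: 438.4 NM
The longest leg is C–D at 438.4 NM.

C–D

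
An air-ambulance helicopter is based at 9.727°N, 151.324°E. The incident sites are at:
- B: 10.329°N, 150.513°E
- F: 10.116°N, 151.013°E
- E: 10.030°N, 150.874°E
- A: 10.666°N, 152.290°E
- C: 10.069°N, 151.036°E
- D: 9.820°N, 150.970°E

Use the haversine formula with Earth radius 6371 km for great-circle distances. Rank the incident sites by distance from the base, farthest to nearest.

Computing each great-circle distance from 9.727°N, 151.324°E:
A 10.666°N, 152.290°E: 148.6 km
B 10.329°N, 150.513°E: 111.2 km
E 10.030°N, 150.874°E: 59.7 km
F 10.116°N, 151.013°E: 55.1 km
C 10.069°N, 151.036°E: 49.4 km
D 9.820°N, 150.970°E: 40.1 km

A, B, E, F, C, D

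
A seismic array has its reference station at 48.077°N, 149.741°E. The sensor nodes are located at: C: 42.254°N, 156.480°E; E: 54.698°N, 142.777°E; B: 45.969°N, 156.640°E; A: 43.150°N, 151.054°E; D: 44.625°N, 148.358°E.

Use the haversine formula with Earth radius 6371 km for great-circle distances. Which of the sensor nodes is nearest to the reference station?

D

Distances from the reference station (48.077°N, 149.741°E):
D: 398.2 km
A: 557.3 km
B: 572.8 km
C: 835.0 km
E: 879.7 km
The nearest is D at 398.2 km.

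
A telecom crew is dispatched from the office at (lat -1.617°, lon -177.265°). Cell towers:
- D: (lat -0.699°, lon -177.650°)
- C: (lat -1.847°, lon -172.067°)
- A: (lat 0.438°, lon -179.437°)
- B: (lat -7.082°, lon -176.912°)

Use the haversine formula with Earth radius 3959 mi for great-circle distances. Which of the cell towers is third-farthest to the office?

Distances from the office ((lat -1.617°, lon -177.265°)):
B: 378.4 mi
C: 359.4 mi
A: 206.6 mi
D: 68.8 mi
The third-farthest is A at 206.6 mi.

A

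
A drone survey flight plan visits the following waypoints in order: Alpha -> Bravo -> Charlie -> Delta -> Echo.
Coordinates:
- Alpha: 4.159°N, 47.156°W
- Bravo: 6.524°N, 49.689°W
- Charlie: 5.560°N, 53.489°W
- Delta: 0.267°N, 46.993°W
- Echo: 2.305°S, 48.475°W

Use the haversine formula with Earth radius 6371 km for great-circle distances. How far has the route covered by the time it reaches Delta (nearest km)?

1749 km

Leg distances:
Alpha→Bravo: 384.4 km  (cumulative 384.4 km)
Bravo→Charlie: 433.6 km  (cumulative 818.1 km)
Charlie→Delta: 930.8 km  (cumulative 1748.9 km)
Cumulative distance at Delta ≈ 1749 km.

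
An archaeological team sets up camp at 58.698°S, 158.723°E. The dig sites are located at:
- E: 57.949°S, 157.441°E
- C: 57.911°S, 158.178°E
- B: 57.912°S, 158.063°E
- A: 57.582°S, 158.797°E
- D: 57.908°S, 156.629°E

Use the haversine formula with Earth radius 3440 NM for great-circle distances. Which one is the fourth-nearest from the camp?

A

Distance to each, sorted:
C: 50.3 NM
B: 51.6 NM
E: 60.5 NM
A: 67.0 NM
D: 81.3 NM
The fourth-nearest is A at 67.0 NM.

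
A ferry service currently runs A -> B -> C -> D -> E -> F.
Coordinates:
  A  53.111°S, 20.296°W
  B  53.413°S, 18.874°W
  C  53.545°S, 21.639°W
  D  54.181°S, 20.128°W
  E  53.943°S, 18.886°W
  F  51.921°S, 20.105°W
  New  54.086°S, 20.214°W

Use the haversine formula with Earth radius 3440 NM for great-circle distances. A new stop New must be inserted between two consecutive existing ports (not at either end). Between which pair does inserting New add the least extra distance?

Added distance for inserting New between each consecutive pair:
A–B: 66.8 NM
B–C: 23.4 NM
C–D: 0.8 NM
D–E: 8.0 NM
E–F: 48.5 NM
Smallest added distance is 0.8 NM, inserting between C and D.

between C and D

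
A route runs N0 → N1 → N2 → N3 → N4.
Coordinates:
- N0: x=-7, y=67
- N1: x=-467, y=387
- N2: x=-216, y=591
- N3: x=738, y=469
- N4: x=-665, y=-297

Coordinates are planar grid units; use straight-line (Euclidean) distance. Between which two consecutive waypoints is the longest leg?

Leg distances:
N0→N1: 560.4
N1→N2: 323.4
N2→N3: 961.8
N3→N4: 1598.5
The longest leg is N3–N4 at 1598.5.

N3–N4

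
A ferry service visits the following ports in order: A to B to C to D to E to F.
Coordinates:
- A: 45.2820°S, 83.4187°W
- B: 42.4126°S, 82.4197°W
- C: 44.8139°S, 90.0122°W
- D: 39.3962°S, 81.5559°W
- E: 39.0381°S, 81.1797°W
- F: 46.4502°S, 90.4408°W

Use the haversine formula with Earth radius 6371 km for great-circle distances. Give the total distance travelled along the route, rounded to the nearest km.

Leg distances:
A→B: 329.0 km  (cumulative 329.0 km)
B→C: 666.7 km  (cumulative 995.6 km)
C→D: 920.8 km  (cumulative 1916.5 km)
D→E: 51.3 km  (cumulative 1967.8 km)
E→F: 1117.1 km  (cumulative 3084.9 km)
Total route length ≈ 3085 km.

3085 km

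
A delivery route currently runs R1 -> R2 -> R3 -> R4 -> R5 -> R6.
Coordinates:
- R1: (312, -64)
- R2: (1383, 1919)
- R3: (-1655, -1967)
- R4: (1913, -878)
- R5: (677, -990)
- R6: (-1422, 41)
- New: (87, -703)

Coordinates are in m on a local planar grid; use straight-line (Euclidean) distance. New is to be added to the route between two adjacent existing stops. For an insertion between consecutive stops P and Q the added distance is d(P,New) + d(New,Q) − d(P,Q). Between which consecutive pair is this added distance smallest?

Added distance for inserting New between each consecutive pair:
R1–R2: 1348.5 m
R2–R3: 144.5 m
R3–R4: 256.1 m
R4–R5: 1249.4 m
R5–R6: 0.0 m
Smallest added distance is 0.0 m, inserting between R5 and R6.

between R5 and R6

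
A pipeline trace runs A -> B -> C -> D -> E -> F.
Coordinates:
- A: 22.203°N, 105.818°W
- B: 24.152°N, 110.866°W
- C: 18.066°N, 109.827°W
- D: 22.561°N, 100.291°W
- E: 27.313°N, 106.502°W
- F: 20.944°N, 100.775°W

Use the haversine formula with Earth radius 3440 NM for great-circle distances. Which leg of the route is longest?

C–D

Leg distances:
A→B: 302.2 NM
B→C: 370.0 NM
C→D: 600.7 NM
D→E: 442.3 NM
E→F: 494.5 NM
The longest leg is C–D at 600.7 NM.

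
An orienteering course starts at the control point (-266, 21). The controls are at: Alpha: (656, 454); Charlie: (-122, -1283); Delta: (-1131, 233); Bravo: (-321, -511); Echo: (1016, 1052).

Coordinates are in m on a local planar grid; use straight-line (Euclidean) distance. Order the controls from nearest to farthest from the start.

Distance from the start at (-266, 21) to each:
Bravo (-321, -511): 534.8 m
Delta (-1131, 233): 890.6 m
Alpha (656, 454): 1018.6 m
Charlie (-122, -1283): 1311.9 m
Echo (1016, 1052): 1645.1 m

Bravo, Delta, Alpha, Charlie, Echo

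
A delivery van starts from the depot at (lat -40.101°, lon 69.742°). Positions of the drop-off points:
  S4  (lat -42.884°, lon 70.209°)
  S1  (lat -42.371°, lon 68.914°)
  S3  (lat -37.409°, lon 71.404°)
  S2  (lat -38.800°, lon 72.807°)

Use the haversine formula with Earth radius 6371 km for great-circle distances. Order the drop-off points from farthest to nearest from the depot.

Distance from the depot at (lat -40.101°, lon 69.742°) to each:
S3 (lat -37.409°, lon 71.404°): 332.2 km
S4 (lat -42.884°, lon 70.209°): 311.9 km
S2 (lat -38.800°, lon 72.807°): 300.3 km
S1 (lat -42.371°, lon 68.914°): 261.7 km

S3, S4, S2, S1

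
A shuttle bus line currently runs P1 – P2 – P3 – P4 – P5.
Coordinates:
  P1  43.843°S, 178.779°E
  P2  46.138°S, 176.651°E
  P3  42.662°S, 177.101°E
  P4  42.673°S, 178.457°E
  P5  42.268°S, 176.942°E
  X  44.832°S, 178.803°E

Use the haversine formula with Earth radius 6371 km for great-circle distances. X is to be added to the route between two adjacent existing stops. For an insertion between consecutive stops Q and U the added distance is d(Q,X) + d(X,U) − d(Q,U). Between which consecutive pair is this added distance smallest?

between P1 and P2

Added distance for inserting X between each consecutive pair:
P1–P2: 26.7 km
P2–P3: 111.0 km
P3–P4: 408.1 km
P4–P5: 431.6 km
Smallest added distance is 26.7 km, inserting between P1 and P2.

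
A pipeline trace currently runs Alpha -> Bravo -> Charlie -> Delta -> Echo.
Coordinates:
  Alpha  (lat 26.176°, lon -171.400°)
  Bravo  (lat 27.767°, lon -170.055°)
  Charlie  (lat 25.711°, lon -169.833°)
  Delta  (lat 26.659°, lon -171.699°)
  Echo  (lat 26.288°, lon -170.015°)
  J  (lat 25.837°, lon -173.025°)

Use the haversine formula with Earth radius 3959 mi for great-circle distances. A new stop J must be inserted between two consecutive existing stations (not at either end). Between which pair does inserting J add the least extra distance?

Added distance for inserting J between each consecutive pair:
Alpha–Bravo: 192.5 mi
Bravo–Charlie: 282.6 mi
Charlie–Delta: 165.7 mi
Delta–Echo: 182.0 mi
Smallest added distance is 165.7 mi, inserting between Charlie and Delta.

between Charlie and Delta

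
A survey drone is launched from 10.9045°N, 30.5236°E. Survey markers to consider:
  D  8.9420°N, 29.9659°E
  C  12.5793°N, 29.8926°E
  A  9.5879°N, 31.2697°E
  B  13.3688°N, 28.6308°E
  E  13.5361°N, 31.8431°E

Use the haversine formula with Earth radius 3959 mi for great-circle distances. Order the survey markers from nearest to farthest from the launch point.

A, C, D, E, B

Distance from the launch point at 10.9045°N, 30.5236°E to each:
A 9.5879°N, 31.2697°E: 104.2 mi
C 12.5793°N, 29.8926°E: 123.3 mi
D 8.9420°N, 29.9659°E: 140.8 mi
E 13.5361°N, 31.8431°E: 202.5 mi
B 13.3688°N, 28.6308°E: 212.9 mi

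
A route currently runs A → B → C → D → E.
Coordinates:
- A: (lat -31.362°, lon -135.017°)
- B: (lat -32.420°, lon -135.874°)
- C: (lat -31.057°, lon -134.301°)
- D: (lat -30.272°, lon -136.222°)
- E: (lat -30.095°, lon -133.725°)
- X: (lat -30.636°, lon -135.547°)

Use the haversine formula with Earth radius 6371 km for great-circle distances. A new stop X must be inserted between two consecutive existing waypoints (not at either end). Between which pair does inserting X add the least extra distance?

Added distance for inserting X between each consecutive pair:
A–B: 153.2 km
B–C: 116.3 km
C–D: 0.7 km
D–E: 20.4 km
Smallest added distance is 0.7 km, inserting between C and D.

between C and D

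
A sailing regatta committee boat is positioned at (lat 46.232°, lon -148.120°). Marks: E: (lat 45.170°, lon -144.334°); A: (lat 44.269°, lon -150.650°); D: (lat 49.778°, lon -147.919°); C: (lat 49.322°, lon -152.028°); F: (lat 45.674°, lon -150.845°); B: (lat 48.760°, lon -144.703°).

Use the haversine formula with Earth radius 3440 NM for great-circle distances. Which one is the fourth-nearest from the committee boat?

B

Distances from the committee boat ((lat 46.232°, lon -148.120°)):
F: 118.6 NM
A: 159.1 NM
E: 171.1 NM
B: 205.5 NM
D: 213.1 NM
C: 243.4 NM
The fourth-nearest is B at 205.5 NM.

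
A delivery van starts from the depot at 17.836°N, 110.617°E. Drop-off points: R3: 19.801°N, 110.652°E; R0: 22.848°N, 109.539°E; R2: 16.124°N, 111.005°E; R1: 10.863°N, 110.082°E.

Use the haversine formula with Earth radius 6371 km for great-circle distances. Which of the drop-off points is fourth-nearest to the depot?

R1

Distances from the depot (17.836°N, 110.617°E):
R2: 194.8 km
R3: 218.5 km
R0: 568.5 km
R1: 777.5 km
The fourth-nearest is R1 at 777.5 km.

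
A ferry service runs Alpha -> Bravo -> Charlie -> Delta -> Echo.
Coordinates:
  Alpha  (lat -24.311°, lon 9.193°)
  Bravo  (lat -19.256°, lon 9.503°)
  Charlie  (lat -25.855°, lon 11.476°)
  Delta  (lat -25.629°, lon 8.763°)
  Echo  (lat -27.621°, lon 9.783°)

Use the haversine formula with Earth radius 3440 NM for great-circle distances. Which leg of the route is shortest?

Leg distances:
Alpha→Bravo: 304.0 NM
Bravo→Charlie: 411.0 NM
Charlie→Delta: 147.3 NM
Delta→Echo: 131.5 NM
The shortest leg is Delta–Echo at 131.5 NM.

Delta–Echo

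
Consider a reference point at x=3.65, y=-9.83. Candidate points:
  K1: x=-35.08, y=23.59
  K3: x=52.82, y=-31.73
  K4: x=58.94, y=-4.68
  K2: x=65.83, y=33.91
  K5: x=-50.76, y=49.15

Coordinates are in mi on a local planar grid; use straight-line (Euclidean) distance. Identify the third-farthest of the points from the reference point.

K4

Distances from the reference point (x=3.65, y=-9.83):
K5: 80.2 mi
K2: 76.0 mi
K4: 55.5 mi
K3: 53.8 mi
K1: 51.2 mi
The third-farthest is K4 at 55.5 mi.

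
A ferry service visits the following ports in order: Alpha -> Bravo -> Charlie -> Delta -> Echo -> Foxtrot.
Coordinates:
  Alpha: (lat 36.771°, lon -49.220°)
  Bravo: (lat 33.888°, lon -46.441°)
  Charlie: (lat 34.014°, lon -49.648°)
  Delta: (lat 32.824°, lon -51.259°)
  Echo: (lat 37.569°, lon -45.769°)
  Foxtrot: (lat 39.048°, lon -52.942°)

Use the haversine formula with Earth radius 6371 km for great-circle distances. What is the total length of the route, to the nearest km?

Leg distances:
Alpha→Bravo: 407.8 km  (cumulative 407.8 km)
Bravo→Charlie: 296.1 km  (cumulative 703.9 km)
Charlie→Delta: 199.7 km  (cumulative 903.6 km)
Delta→Echo: 725.8 km  (cumulative 1629.4 km)
Echo→Foxtrot: 646.9 km  (cumulative 2276.3 km)
Total route length ≈ 2276 km.

2276 km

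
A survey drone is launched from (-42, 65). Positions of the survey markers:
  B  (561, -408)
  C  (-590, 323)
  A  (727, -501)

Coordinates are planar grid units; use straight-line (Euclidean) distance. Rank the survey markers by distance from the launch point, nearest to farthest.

Distances from the launch point:
C (-590, 323): 605.7
B (561, -408): 766.4
A (727, -501): 954.8

C, B, A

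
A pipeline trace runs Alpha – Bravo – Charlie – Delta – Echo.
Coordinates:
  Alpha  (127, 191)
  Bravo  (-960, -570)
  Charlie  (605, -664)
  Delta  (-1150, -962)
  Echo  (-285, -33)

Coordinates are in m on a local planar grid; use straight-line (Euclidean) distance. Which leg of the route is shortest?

Delta–Echo

Leg distances:
Alpha→Bravo: 1326.9 m
Bravo→Charlie: 1567.8 m
Charlie→Delta: 1780.1 m
Delta→Echo: 1269.4 m
The shortest leg is Delta–Echo at 1269.4 m.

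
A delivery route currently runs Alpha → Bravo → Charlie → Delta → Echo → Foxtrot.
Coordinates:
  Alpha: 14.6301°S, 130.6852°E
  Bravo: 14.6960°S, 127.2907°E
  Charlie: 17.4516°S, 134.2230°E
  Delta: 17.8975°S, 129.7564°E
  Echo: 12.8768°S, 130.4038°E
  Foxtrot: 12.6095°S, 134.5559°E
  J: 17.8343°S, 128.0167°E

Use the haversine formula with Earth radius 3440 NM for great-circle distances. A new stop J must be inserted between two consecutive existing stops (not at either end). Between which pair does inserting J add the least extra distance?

Added distance for inserting J between each consecutive pair:
Alpha–Bravo: 242.1 NM
Bravo–Charlie: 116.1 NM
Charlie–Delta: 198.4 NM
Delta–Echo: 123.9 NM
Echo–Foxtrot: 576.2 NM
Smallest added distance is 116.1 NM, inserting between Bravo and Charlie.

between Bravo and Charlie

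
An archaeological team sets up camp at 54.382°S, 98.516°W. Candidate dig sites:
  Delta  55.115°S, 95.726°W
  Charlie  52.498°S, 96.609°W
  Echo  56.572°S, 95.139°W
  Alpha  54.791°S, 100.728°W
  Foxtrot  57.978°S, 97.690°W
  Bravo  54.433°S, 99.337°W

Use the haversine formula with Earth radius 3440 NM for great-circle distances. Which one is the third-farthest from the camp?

Distance to each, sorted:
Foxtrot: 217.7 NM
Echo: 174.6 NM
Charlie: 132.1 NM
Delta: 106.2 NM
Alpha: 80.8 NM
Bravo: 28.9 NM
The third-farthest is Charlie at 132.1 NM.

Charlie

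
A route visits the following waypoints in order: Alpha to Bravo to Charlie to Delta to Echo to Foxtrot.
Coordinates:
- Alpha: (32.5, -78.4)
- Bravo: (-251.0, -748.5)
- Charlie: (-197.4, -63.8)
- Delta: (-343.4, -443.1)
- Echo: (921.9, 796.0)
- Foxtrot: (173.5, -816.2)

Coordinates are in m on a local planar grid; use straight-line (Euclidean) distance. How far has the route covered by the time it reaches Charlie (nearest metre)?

1414 m

Leg distances:
Alpha→Bravo: 727.6 m  (cumulative 727.6 m)
Bravo→Charlie: 686.8 m  (cumulative 1414.4 m)
Cumulative distance at Charlie ≈ 1414 m.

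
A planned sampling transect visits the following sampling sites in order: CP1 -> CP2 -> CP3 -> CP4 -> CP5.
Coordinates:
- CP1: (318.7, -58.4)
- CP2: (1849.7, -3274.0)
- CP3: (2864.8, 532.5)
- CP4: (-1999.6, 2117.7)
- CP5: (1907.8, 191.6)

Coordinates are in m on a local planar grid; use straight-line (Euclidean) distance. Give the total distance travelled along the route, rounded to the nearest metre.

16974 m

Leg distances:
CP1→CP2: 3561.5 m  (cumulative 3561.5 m)
CP2→CP3: 3939.5 m  (cumulative 7501.0 m)
CP3→CP4: 5116.2 m  (cumulative 12617.2 m)
CP4→CP5: 4356.3 m  (cumulative 16973.5 m)
Total route length ≈ 16974 m.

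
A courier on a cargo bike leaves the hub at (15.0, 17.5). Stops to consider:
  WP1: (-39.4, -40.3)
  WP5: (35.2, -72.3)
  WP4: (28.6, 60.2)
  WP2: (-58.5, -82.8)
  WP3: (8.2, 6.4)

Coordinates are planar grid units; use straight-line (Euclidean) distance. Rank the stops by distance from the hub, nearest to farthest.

Distance from the hub at (15.0, 17.5) to each:
WP3 (8.2, 6.4): 13.0
WP4 (28.6, 60.2): 44.8
WP1 (-39.4, -40.3): 79.4
WP5 (35.2, -72.3): 92.0
WP2 (-58.5, -82.8): 124.3

WP3, WP4, WP1, WP5, WP2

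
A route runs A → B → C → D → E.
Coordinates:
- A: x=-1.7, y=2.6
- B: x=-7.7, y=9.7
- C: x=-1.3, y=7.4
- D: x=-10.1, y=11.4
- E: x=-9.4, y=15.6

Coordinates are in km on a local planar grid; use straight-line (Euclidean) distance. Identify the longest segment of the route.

Leg distances:
A→B: 9.3 km
B→C: 6.8 km
C→D: 9.7 km
D→E: 4.3 km
The longest leg is C–D at 9.7 km.

C–D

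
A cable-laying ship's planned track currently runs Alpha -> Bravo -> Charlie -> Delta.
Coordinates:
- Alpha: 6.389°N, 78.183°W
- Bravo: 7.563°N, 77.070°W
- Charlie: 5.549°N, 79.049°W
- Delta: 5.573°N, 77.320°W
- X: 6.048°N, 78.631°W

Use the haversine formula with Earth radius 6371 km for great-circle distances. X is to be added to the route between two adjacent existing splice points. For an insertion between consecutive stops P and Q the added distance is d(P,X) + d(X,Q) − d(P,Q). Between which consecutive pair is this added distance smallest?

between Bravo and Charlie

Added distance for inserting X between each consecutive pair:
Alpha–Bravo: 124.1 km
Bravo–Charlie: 0.3 km
Charlie–Delta: 35.2 km
Smallest added distance is 0.3 km, inserting between Bravo and Charlie.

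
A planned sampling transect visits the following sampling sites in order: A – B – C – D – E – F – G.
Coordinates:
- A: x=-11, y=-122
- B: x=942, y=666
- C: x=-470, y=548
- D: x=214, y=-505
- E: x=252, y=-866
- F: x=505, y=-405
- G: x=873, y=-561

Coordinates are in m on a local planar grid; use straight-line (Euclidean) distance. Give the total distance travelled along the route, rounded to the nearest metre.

5198 m

Leg distances:
A→B: 1236.6 m  (cumulative 1236.6 m)
B→C: 1416.9 m  (cumulative 2653.5 m)
C→D: 1255.7 m  (cumulative 3909.2 m)
D→E: 363.0 m  (cumulative 4272.2 m)
E→F: 525.9 m  (cumulative 4798.0 m)
F→G: 399.7 m  (cumulative 5197.7 m)
Total route length ≈ 5198 m.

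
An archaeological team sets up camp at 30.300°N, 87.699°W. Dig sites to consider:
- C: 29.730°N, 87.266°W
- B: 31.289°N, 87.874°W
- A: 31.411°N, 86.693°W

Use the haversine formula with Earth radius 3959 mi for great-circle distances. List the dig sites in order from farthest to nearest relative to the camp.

Computing each great-circle distance from 30.300°N, 87.699°W:
A 31.411°N, 86.693°W: 97.2 mi
B 31.289°N, 87.874°W: 69.1 mi
C 29.730°N, 87.266°W: 47.1 mi

A, B, C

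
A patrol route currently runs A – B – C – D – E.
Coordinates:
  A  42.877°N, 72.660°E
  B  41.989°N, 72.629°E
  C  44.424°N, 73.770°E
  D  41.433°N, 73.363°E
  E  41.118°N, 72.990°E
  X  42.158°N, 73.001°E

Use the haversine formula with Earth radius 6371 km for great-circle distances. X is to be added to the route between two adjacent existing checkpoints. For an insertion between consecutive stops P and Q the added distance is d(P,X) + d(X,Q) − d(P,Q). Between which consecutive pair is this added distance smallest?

Added distance for inserting X between each consecutive pair:
A–B: 21.9 km
B–C: 9.4 km
C–D: 11.3 km
D–E: 154.8 km
Smallest added distance is 9.4 km, inserting between B and C.

between B and C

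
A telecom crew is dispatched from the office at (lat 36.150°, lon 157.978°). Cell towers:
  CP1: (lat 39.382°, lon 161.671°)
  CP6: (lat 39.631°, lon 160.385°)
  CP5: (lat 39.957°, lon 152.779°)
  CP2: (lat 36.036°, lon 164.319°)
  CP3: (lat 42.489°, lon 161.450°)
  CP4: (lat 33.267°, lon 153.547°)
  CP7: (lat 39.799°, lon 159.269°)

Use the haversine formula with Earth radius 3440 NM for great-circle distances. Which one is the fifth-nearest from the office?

Distance to each, sorted:
CP7: 227.4 NM
CP6: 238.1 NM
CP1: 261.4 NM
CP4: 278.8 NM
CP2: 307.7 NM
CP5: 335.5 NM
CP3: 413.2 NM
The fifth-nearest is CP2 at 307.7 NM.

CP2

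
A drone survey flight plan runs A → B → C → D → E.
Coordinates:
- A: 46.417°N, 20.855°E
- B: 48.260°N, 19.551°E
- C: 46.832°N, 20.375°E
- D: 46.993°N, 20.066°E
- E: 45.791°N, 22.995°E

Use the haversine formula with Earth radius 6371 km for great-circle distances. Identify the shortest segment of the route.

Leg distances:
A→B: 227.3 km
B→C: 170.4 km
C→D: 29.5 km
D→E: 261.4 km
The shortest leg is C–D at 29.5 km.

C–D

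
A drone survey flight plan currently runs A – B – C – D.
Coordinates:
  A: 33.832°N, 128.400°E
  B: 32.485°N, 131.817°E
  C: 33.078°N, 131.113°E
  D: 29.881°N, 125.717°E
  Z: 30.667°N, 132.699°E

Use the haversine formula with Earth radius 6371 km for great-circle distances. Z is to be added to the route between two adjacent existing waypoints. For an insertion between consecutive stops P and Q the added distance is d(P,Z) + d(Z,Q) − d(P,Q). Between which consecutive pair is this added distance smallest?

Added distance for inserting Z between each consecutive pair:
A–B: 403.1 km
B–C: 432.6 km
C–D: 360.2 km
Smallest added distance is 360.2 km, inserting between C and D.

between C and D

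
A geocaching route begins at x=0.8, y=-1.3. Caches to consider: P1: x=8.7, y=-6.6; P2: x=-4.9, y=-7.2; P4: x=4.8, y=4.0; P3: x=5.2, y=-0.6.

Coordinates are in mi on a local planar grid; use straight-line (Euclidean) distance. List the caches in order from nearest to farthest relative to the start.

P3, P4, P2, P1

Computing each straight-line distance from x=0.8, y=-1.3:
P3 x=5.2, y=-0.6: 4.5 mi
P4 x=4.8, y=4.0: 6.6 mi
P2 x=-4.9, y=-7.2: 8.2 mi
P1 x=8.7, y=-6.6: 9.5 mi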